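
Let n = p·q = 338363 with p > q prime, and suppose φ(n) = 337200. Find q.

563

φ(n) = (p−1)(q−1) = n − (p+q) + 1, so p + q = 338363 − 337200 + 1 = 1164.
p and q are the roots of t² − 1164t + 338363 = 0.
Discriminant: 1164² − 4·338363 = 1354896 − 1353452 = 1444; √1444 = 38.
q = (1164 − 38)/2 = 563, p = (1164 + 38)/2 = 601.
Check: 563 · 601 = 338363.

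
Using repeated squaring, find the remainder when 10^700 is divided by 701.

1

10^1 ≡ 10 (mod 701)
10^2 ≡ 10^2 = 100 ≡ 100 (mod 701)
10^4 ≡ 100^2 = 10000 ≡ 186 (mod 701)
10^8 ≡ 186^2 = 34596 ≡ 247 (mod 701)
10^16 ≡ 247^2 = 61009 ≡ 22 (mod 701)
10^32 ≡ 22^2 = 484 ≡ 484 (mod 701)
10^64 ≡ 484^2 = 234256 ≡ 122 (mod 701)
10^128 ≡ 122^2 = 14884 ≡ 163 (mod 701)
10^256 ≡ 163^2 = 26569 ≡ 632 (mod 701)
10^512 ≡ 632^2 = 399424 ≡ 555 (mod 701)
700 = 512 + 128 + 32 + 16 + 8 + 4 in binary powers of 2.
So 10^700 ≡ 555 · 163 · 484 · 22 · 247 · 186 ≡ 1 (mod 701).
Since the result is 1, base 10 gives no evidence that 701 is composite.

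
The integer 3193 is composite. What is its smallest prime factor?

3193 is odd.
Digit sum 16, not divisible by 3.
Ends in 3: not divisible by 5.
7: 3193 = 7·456 + 1
11: 3193 = 11·290 + 3
13: 3193 = 13·245 + 8
17: 3193 = 17·187 + 14
19: 3193 = 19·168 + 1
23: 3193 = 23·138 + 19
29: 3193 = 29·110 + 3
31: 3193 = 31·103

31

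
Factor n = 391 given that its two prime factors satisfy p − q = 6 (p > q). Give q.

17

Since p = q + 6, we have 391 = q(q + 6), so q² + 6q − 391 = 0.
Discriminant: 6² + 4·391 = 36 + 1564 = 1600; √1600 = 40.
q = (−6 + 40)/2 = 17, and p = q + 6 = 23.
Check: 17 · 23 = 391.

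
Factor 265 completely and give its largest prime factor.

265 = 5 · 53
53 is prime.
So 265 = 5 · 53; the largest prime factor is 53.

53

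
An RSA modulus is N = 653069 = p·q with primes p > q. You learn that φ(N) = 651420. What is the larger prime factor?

991

φ(n) = (p−1)(q−1) = n − (p+q) + 1, so p + q = 653069 − 651420 + 1 = 1650.
p and q are the roots of t² − 1650t + 653069 = 0.
Discriminant: 1650² − 4·653069 = 2722500 − 2612276 = 110224; √110224 = 332.
q = (1650 − 332)/2 = 659, p = (1650 + 332)/2 = 991.
Check: 659 · 991 = 653069.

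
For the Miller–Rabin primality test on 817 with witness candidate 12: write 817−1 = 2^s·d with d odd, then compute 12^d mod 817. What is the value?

512

817 − 1 = 816 = 2^4 · 51, so d = 51.
12^1 ≡ 12 (mod 817)
12^2 ≡ 12^2 = 144 ≡ 144 (mod 817)
12^4 ≡ 144^2 = 20736 ≡ 311 (mod 817)
12^8 ≡ 311^2 = 96721 ≡ 315 (mod 817)
12^16 ≡ 315^2 = 99225 ≡ 368 (mod 817)
12^32 ≡ 368^2 = 135424 ≡ 619 (mod 817)
51 = 32 + 16 + 2 + 1 in binary powers of 2.
So 12^51 ≡ 619 · 368 · 144 · 12 ≡ 512 (mod 817).
Squaring chain: 512 → 704 → 514 → 305; never reaches −1, so base 12 is a Miller–Rabin witness that 817 is composite.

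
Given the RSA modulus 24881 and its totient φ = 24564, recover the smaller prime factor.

139

φ(n) = (p−1)(q−1) = n − (p+q) + 1, so p + q = 24881 − 24564 + 1 = 318.
p and q are the roots of t² − 318t + 24881 = 0.
Discriminant: 318² − 4·24881 = 101124 − 99524 = 1600; √1600 = 40.
q = (318 − 40)/2 = 139, p = (318 + 40)/2 = 179.
Check: 139 · 179 = 24881.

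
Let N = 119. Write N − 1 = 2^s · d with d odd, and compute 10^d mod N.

54

119 − 1 = 118 = 2^1 · 59, so d = 59.
10^1 ≡ 10 (mod 119)
10^2 ≡ 10^2 = 100 ≡ 100 (mod 119)
10^4 ≡ 100^2 = 10000 ≡ 4 (mod 119)
10^8 ≡ 4^2 = 16 ≡ 16 (mod 119)
10^16 ≡ 16^2 = 256 ≡ 18 (mod 119)
10^32 ≡ 18^2 = 324 ≡ 86 (mod 119)
59 = 32 + 16 + 8 + 2 + 1 in binary powers of 2.
So 10^59 ≡ 86 · 18 · 16 · 100 · 10 ≡ 54 (mod 119).
Squaring chain: 54; never reaches −1, so base 10 is a Miller–Rabin witness that 119 is composite.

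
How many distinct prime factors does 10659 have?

10659 = 3 · 3553
3553 = 11 · 323
323 = 17 · 19
10659 = 3 · 11 · 17 · 19, which has 4 distinct prime factors.

4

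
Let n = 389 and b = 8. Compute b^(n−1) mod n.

1

8^1 ≡ 8 (mod 389)
8^2 ≡ 8^2 = 64 ≡ 64 (mod 389)
8^4 ≡ 64^2 = 4096 ≡ 206 (mod 389)
8^8 ≡ 206^2 = 42436 ≡ 35 (mod 389)
8^16 ≡ 35^2 = 1225 ≡ 58 (mod 389)
8^32 ≡ 58^2 = 3364 ≡ 252 (mod 389)
8^64 ≡ 252^2 = 63504 ≡ 97 (mod 389)
8^128 ≡ 97^2 = 9409 ≡ 73 (mod 389)
8^256 ≡ 73^2 = 5329 ≡ 272 (mod 389)
388 = 256 + 128 + 4 in binary powers of 2.
So 8^388 ≡ 272 · 73 · 206 ≡ 1 (mod 389).
Since the result is 1, base 8 gives no evidence that 389 is composite.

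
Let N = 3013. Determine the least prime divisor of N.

23

3013 is odd.
Digit sum 7, not divisible by 3.
Ends in 3: not divisible by 5.
7: 3013 = 7·430 + 3
11: 3013 = 11·273 + 10
13: 3013 = 13·231 + 10
17: 3013 = 17·177 + 4
19: 3013 = 19·158 + 11
23: 3013 = 23·131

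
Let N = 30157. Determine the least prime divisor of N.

53

30157 is odd.
Digit sum 16, not divisible by 3.
Ends in 7: not divisible by 5.
7: 30157 = 7·4308 + 1
11: 30157 = 11·2741 + 6
13: 30157 = 13·2319 + 10
17: 30157 = 17·1773 + 16
19: 30157 = 19·1587 + 4
23: 30157 = 23·1311 + 4
29: 30157 = 29·1039 + 26
31: 30157 = 31·972 + 25
37: 30157 = 37·815 + 2
41: 30157 = 41·735 + 22
43: 30157 = 43·701 + 14
47: 30157 = 47·641 + 30
53: 30157 = 53·569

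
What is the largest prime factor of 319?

319 = 11 · 29
29 is prime.
So 319 = 11 · 29; the largest prime factor is 29.

29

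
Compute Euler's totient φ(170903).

159840

Factor: 170903 = 31 · 37 · 149.
φ(170903) = (31−1) · (37−1) · (149−1) = 30 · 36 · 148 = 159840.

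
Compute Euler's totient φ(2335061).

2281968

Factor: 2335061 = 107 · 139 · 157.
φ(2335061) = (107−1) · (139−1) · (157−1) = 106 · 138 · 156 = 2281968.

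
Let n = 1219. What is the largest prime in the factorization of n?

1219 = 23 · 53
53 is prime.
So 1219 = 23 · 53; the largest prime factor is 53.

53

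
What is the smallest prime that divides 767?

767 is odd.
Digit sum 20, not divisible by 3.
Ends in 7: not divisible by 5.
7: 767 = 7·109 + 4
11: 767 = 11·69 + 8
13: 767 = 13·59

13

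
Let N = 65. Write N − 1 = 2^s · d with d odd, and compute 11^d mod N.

65 − 1 = 64 = 2^6 · 1, so d = 1.
11^1 ≡ 11 (mod 65)
1 = 1 in binary powers of 2.
So 11^1 ≡ 11 ≡ 11 (mod 65).
Squaring chain: 11 → 56 → 16 → 61 → 16 → 61; never reaches −1, so base 11 is a Miller–Rabin witness that 65 is composite.

11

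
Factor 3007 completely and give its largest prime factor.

3007 = 31 · 97
97 is prime.
So 3007 = 31 · 97; the largest prime factor is 97.

97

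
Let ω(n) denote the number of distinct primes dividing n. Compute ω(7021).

3

7021 = 7 · 1003
1003 = 17 · 59
7021 = 7 · 17 · 59, which has 3 distinct prime factors.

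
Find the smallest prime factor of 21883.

21883 is odd.
Digit sum 22, not divisible by 3.
Ends in 3: not divisible by 5.
7: 21883 = 7·3126 + 1
11: 21883 = 11·1989 + 4
13: 21883 = 13·1683 + 4
17: 21883 = 17·1287 + 4
19: 21883 = 19·1151 + 14
23: 21883 = 23·951 + 10
29: 21883 = 29·754 + 17
31: 21883 = 31·705 + 28
37: 21883 = 37·591 + 16
41: 21883 = 41·533 + 30
43: 21883 = 43·508 + 39
47: 21883 = 47·465 + 28
53: 21883 = 53·412 + 47
59: 21883 = 59·370 + 53
61: 21883 = 61·358 + 45
67: 21883 = 67·326 + 41
71: 21883 = 71·308 + 15
73: 21883 = 73·299 + 56
79: 21883 = 79·277

79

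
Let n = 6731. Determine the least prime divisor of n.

53

6731 is odd.
Digit sum 17, not divisible by 3.
Ends in 1: not divisible by 5.
7: 6731 = 7·961 + 4
11: 6731 = 11·611 + 10
13: 6731 = 13·517 + 10
17: 6731 = 17·395 + 16
19: 6731 = 19·354 + 5
23: 6731 = 23·292 + 15
29: 6731 = 29·232 + 3
31: 6731 = 31·217 + 4
37: 6731 = 37·181 + 34
41: 6731 = 41·164 + 7
43: 6731 = 43·156 + 23
47: 6731 = 47·143 + 10
53: 6731 = 53·127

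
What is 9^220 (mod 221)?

152

9^1 ≡ 9 (mod 221)
9^2 ≡ 9^2 = 81 ≡ 81 (mod 221)
9^4 ≡ 81^2 = 6561 ≡ 152 (mod 221)
9^8 ≡ 152^2 = 23104 ≡ 120 (mod 221)
9^16 ≡ 120^2 = 14400 ≡ 35 (mod 221)
9^32 ≡ 35^2 = 1225 ≡ 120 (mod 221)
9^64 ≡ 120^2 = 14400 ≡ 35 (mod 221)
9^128 ≡ 35^2 = 1225 ≡ 120 (mod 221)
220 = 128 + 64 + 16 + 8 + 4 in binary powers of 2.
So 9^220 ≡ 120 · 35 · 35 · 120 · 152 ≡ 152 (mod 221).
Since 152 ≠ 1, base 9 is a Fermat witness: 221 is composite.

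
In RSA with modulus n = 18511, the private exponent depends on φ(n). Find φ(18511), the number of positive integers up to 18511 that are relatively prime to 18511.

18232

Factor: 18511 = 107 · 173.
φ(18511) = (107−1) · (173−1) = 106 · 172 = 18232.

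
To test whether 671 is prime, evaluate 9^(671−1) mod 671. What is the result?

1

9^1 ≡ 9 (mod 671)
9^2 ≡ 9^2 = 81 ≡ 81 (mod 671)
9^4 ≡ 81^2 = 6561 ≡ 522 (mod 671)
9^8 ≡ 522^2 = 272484 ≡ 58 (mod 671)
9^16 ≡ 58^2 = 3364 ≡ 9 (mod 671)
9^32 ≡ 9^2 = 81 ≡ 81 (mod 671)
9^64 ≡ 81^2 = 6561 ≡ 522 (mod 671)
9^128 ≡ 522^2 = 272484 ≡ 58 (mod 671)
9^256 ≡ 58^2 = 3364 ≡ 9 (mod 671)
9^512 ≡ 9^2 = 81 ≡ 81 (mod 671)
670 = 512 + 128 + 16 + 8 + 4 + 2 in binary powers of 2.
So 9^670 ≡ 81 · 58 · 9 · 58 · 522 · 81 ≡ 1 (mod 671).
Since the result is 1, base 9 gives no evidence that 671 is composite.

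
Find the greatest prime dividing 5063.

83

5063 = 61 · 83
83 is prime.
So 5063 = 61 · 83; the largest prime factor is 83.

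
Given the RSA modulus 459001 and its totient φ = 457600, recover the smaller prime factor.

φ(n) = (p−1)(q−1) = n − (p+q) + 1, so p + q = 459001 − 457600 + 1 = 1402.
p and q are the roots of t² − 1402t + 459001 = 0.
Discriminant: 1402² − 4·459001 = 1965604 − 1836004 = 129600; √129600 = 360.
q = (1402 − 360)/2 = 521, p = (1402 + 360)/2 = 881.
Check: 521 · 881 = 459001.

521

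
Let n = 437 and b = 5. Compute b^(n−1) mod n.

397

5^1 ≡ 5 (mod 437)
5^2 ≡ 5^2 = 25 ≡ 25 (mod 437)
5^4 ≡ 25^2 = 625 ≡ 188 (mod 437)
5^8 ≡ 188^2 = 35344 ≡ 384 (mod 437)
5^16 ≡ 384^2 = 147456 ≡ 187 (mod 437)
5^32 ≡ 187^2 = 34969 ≡ 9 (mod 437)
5^64 ≡ 9^2 = 81 ≡ 81 (mod 437)
5^128 ≡ 81^2 = 6561 ≡ 6 (mod 437)
5^256 ≡ 6^2 = 36 ≡ 36 (mod 437)
436 = 256 + 128 + 32 + 16 + 4 in binary powers of 2.
So 5^436 ≡ 36 · 6 · 9 · 187 · 188 ≡ 397 (mod 437).
Since 397 ≠ 1, base 5 is a Fermat witness: 437 is composite.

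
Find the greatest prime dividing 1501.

1501 = 19 · 79
79 is prime.
So 1501 = 19 · 79; the largest prime factor is 79.

79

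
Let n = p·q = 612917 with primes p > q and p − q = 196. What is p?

Since p = q + 196, we have 612917 = q(q + 196), so q² + 196q − 612917 = 0.
Discriminant: 196² + 4·612917 = 38416 + 2451668 = 2490084; √2490084 = 1578.
q = (−196 + 1578)/2 = 691, and p = q + 196 = 887.
Check: 691 · 887 = 612917.

887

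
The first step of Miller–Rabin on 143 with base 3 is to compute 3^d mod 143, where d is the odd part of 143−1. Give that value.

113

143 − 1 = 142 = 2^1 · 71, so d = 71.
3^1 ≡ 3 (mod 143)
3^2 ≡ 3^2 = 9 ≡ 9 (mod 143)
3^4 ≡ 9^2 = 81 ≡ 81 (mod 143)
3^8 ≡ 81^2 = 6561 ≡ 126 (mod 143)
3^16 ≡ 126^2 = 15876 ≡ 3 (mod 143)
3^32 ≡ 3^2 = 9 ≡ 9 (mod 143)
3^64 ≡ 9^2 = 81 ≡ 81 (mod 143)
71 = 64 + 4 + 2 + 1 in binary powers of 2.
So 3^71 ≡ 81 · 81 · 9 · 3 ≡ 113 (mod 143).
Squaring chain: 113; never reaches −1, so base 3 is a Miller–Rabin witness that 143 is composite.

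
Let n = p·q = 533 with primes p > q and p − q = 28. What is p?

Since p = q + 28, we have 533 = q(q + 28), so q² + 28q − 533 = 0.
Discriminant: 28² + 4·533 = 784 + 2132 = 2916; √2916 = 54.
q = (−28 + 54)/2 = 13, and p = q + 28 = 41.
Check: 13 · 41 = 533.

41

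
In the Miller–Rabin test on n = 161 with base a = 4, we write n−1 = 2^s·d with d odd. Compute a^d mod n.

58

161 − 1 = 160 = 2^5 · 5, so d = 5.
4^1 ≡ 4 (mod 161)
4^2 ≡ 4^2 = 16 ≡ 16 (mod 161)
4^4 ≡ 16^2 = 256 ≡ 95 (mod 161)
5 = 4 + 1 in binary powers of 2.
So 4^5 ≡ 95 · 4 ≡ 58 (mod 161).
Squaring chain: 58 → 144 → 128 → 123 → 156; never reaches −1, so base 4 is a Miller–Rabin witness that 161 is composite.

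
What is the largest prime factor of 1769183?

97

1769183 = 13 · 136091
136091 = 23 · 5917
5917 = 61 · 97
97 is prime.
So 1769183 = 13 · 23 · 61 · 97; the largest prime factor is 97.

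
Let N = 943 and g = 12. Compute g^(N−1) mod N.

12^1 ≡ 12 (mod 943)
12^2 ≡ 12^2 = 144 ≡ 144 (mod 943)
12^4 ≡ 144^2 = 20736 ≡ 933 (mod 943)
12^8 ≡ 933^2 = 870489 ≡ 100 (mod 943)
12^16 ≡ 100^2 = 10000 ≡ 570 (mod 943)
12^32 ≡ 570^2 = 324900 ≡ 508 (mod 943)
12^64 ≡ 508^2 = 258064 ≡ 625 (mod 943)
12^128 ≡ 625^2 = 390625 ≡ 223 (mod 943)
12^256 ≡ 223^2 = 49729 ≡ 693 (mod 943)
12^512 ≡ 693^2 = 480249 ≡ 262 (mod 943)
942 = 512 + 256 + 128 + 32 + 8 + 4 + 2 in binary powers of 2.
So 12^942 ≡ 262 · 693 · 223 · 508 · 100 · 933 · 144 ≡ 430 (mod 943).
Since 430 ≠ 1, base 12 is a Fermat witness: 943 is composite.

430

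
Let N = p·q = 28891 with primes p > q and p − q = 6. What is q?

Since p = q + 6, we have 28891 = q(q + 6), so q² + 6q − 28891 = 0.
Discriminant: 6² + 4·28891 = 36 + 115564 = 115600; √115600 = 340.
q = (−6 + 340)/2 = 167, and p = q + 6 = 173.
Check: 167 · 173 = 28891.

167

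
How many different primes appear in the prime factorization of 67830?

6

67830 = 2 · 33915
33915 = 3 · 11305
11305 = 5 · 2261
2261 = 7 · 323
323 = 17 · 19
67830 = 2 · 3 · 5 · 7 · 17 · 19, which has 6 distinct prime factors.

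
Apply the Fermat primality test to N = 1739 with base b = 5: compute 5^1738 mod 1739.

5^1 ≡ 5 (mod 1739)
5^2 ≡ 5^2 = 25 ≡ 25 (mod 1739)
5^4 ≡ 25^2 = 625 ≡ 625 (mod 1739)
5^8 ≡ 625^2 = 390625 ≡ 1089 (mod 1739)
5^16 ≡ 1089^2 = 1185921 ≡ 1662 (mod 1739)
5^32 ≡ 1662^2 = 2762244 ≡ 712 (mod 1739)
5^64 ≡ 712^2 = 506944 ≡ 895 (mod 1739)
5^128 ≡ 895^2 = 801025 ≡ 1085 (mod 1739)
5^256 ≡ 1085^2 = 1177225 ≡ 1661 (mod 1739)
5^512 ≡ 1661^2 = 2758921 ≡ 867 (mod 1739)
5^1024 ≡ 867^2 = 751689 ≡ 441 (mod 1739)
1738 = 1024 + 512 + 128 + 64 + 8 + 2 in binary powers of 2.
So 5^1738 ≡ 441 · 867 · 1085 · 895 · 1089 · 25 ≡ 474 (mod 1739).
Since 474 ≠ 1, base 5 is a Fermat witness: 1739 is composite.

474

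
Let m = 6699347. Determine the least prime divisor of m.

71

6699347 is odd.
Digit sum 44, not divisible by 3.
Ends in 7: not divisible by 5.
7: 6699347 = 7·957049 + 4
11: 6699347 = 11·609031 + 6
13: 6699347 = 13·515334 + 5
17: 6699347 = 17·394079 + 4
19: 6699347 = 19·352597 + 4
23: 6699347 = 23·291275 + 22
29: 6699347 = 29·231011 + 28
31: 6699347 = 31·216107 + 30
37: 6699347 = 37·181063 + 16
41: 6699347 = 41·163398 + 29
43: 6699347 = 43·155798 + 33
47: 6699347 = 47·142539 + 14
53: 6699347 = 53·126402 + 41
59: 6699347 = 59·113548 + 15
61: 6699347 = 61·109825 + 22
67: 6699347 = 67·99990 + 17
71: 6699347 = 71·94357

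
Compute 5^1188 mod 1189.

5^1 ≡ 5 (mod 1189)
5^2 ≡ 5^2 = 25 ≡ 25 (mod 1189)
5^4 ≡ 25^2 = 625 ≡ 625 (mod 1189)
5^8 ≡ 625^2 = 390625 ≡ 633 (mod 1189)
5^16 ≡ 633^2 = 400689 ≡ 1185 (mod 1189)
5^32 ≡ 1185^2 = 1404225 ≡ 16 (mod 1189)
5^64 ≡ 16^2 = 256 ≡ 256 (mod 1189)
5^128 ≡ 256^2 = 65536 ≡ 141 (mod 1189)
5^256 ≡ 141^2 = 19881 ≡ 857 (mod 1189)
5^512 ≡ 857^2 = 734449 ≡ 836 (mod 1189)
5^1024 ≡ 836^2 = 698896 ≡ 953 (mod 1189)
1188 = 1024 + 128 + 32 + 4 in binary powers of 2.
So 5^1188 ≡ 953 · 141 · 16 · 625 ≡ 674 (mod 1189).
Since 674 ≠ 1, base 5 is a Fermat witness: 1189 is composite.

674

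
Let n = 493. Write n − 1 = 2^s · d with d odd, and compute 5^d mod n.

419

493 − 1 = 492 = 2^2 · 123, so d = 123.
5^1 ≡ 5 (mod 493)
5^2 ≡ 5^2 = 25 ≡ 25 (mod 493)
5^4 ≡ 25^2 = 625 ≡ 132 (mod 493)
5^8 ≡ 132^2 = 17424 ≡ 169 (mod 493)
5^16 ≡ 169^2 = 28561 ≡ 460 (mod 493)
5^32 ≡ 460^2 = 211600 ≡ 103 (mod 493)
5^64 ≡ 103^2 = 10609 ≡ 256 (mod 493)
123 = 64 + 32 + 16 + 8 + 2 + 1 in binary powers of 2.
So 5^123 ≡ 256 · 103 · 460 · 169 · 25 · 5 ≡ 419 (mod 493).
Squaring chain: 419 → 53; never reaches −1, so base 5 is a Miller–Rabin witness that 493 is composite.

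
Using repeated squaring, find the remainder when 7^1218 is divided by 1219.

7^1 ≡ 7 (mod 1219)
7^2 ≡ 7^2 = 49 ≡ 49 (mod 1219)
7^4 ≡ 49^2 = 2401 ≡ 1182 (mod 1219)
7^8 ≡ 1182^2 = 1397124 ≡ 150 (mod 1219)
7^16 ≡ 150^2 = 22500 ≡ 558 (mod 1219)
7^32 ≡ 558^2 = 311364 ≡ 519 (mod 1219)
7^64 ≡ 519^2 = 269361 ≡ 1181 (mod 1219)
7^128 ≡ 1181^2 = 1394761 ≡ 225 (mod 1219)
7^256 ≡ 225^2 = 50625 ≡ 646 (mod 1219)
7^512 ≡ 646^2 = 417316 ≡ 418 (mod 1219)
7^1024 ≡ 418^2 = 174724 ≡ 407 (mod 1219)
1218 = 1024 + 128 + 64 + 2 in binary powers of 2.
So 7^1218 ≡ 407 · 225 · 1181 · 49 ≡ 1070 (mod 1219).
Since 1070 ≠ 1, base 7 is a Fermat witness: 1219 is composite.

1070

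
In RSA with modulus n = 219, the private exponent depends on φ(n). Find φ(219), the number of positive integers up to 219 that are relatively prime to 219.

144

Factor: 219 = 3 · 73.
φ(219) = (3−1) · (73−1) = 2 · 72 = 144.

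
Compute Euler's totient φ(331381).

307200

Factor: 331381 = 17 · 101 · 193.
φ(331381) = (17−1) · (101−1) · (193−1) = 16 · 100 · 192 = 307200.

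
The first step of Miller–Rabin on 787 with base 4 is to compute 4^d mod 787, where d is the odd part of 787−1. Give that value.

1

787 − 1 = 786 = 2^1 · 393, so d = 393.
4^1 ≡ 4 (mod 787)
4^2 ≡ 4^2 = 16 ≡ 16 (mod 787)
4^4 ≡ 16^2 = 256 ≡ 256 (mod 787)
4^8 ≡ 256^2 = 65536 ≡ 215 (mod 787)
4^16 ≡ 215^2 = 46225 ≡ 579 (mod 787)
4^32 ≡ 579^2 = 335241 ≡ 766 (mod 787)
4^64 ≡ 766^2 = 586756 ≡ 441 (mod 787)
4^128 ≡ 441^2 = 194481 ≡ 92 (mod 787)
4^256 ≡ 92^2 = 8464 ≡ 594 (mod 787)
393 = 256 + 128 + 8 + 1 in binary powers of 2.
So 4^393 ≡ 594 · 92 · 215 · 4 ≡ 1 (mod 787).
Since 4^d ≡ 1 (mod 787), base 4 does not prove 787 composite.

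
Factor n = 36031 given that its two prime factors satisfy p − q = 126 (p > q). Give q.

137

Since p = q + 126, we have 36031 = q(q + 126), so q² + 126q − 36031 = 0.
Discriminant: 126² + 4·36031 = 15876 + 144124 = 160000; √160000 = 400.
q = (−126 + 400)/2 = 137, and p = q + 126 = 263.
Check: 137 · 263 = 36031.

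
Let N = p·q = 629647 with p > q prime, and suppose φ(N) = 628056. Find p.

φ(n) = (p−1)(q−1) = n − (p+q) + 1, so p + q = 629647 − 628056 + 1 = 1592.
p and q are the roots of t² − 1592t + 629647 = 0.
Discriminant: 1592² − 4·629647 = 2534464 − 2518588 = 15876; √15876 = 126.
q = (1592 − 126)/2 = 733, p = (1592 + 126)/2 = 859.
Check: 733 · 859 = 629647.

859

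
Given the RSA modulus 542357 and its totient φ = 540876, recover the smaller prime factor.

φ(n) = (p−1)(q−1) = n − (p+q) + 1, so p + q = 542357 − 540876 + 1 = 1482.
p and q are the roots of t² − 1482t + 542357 = 0.
Discriminant: 1482² − 4·542357 = 2196324 − 2169428 = 26896; √26896 = 164.
q = (1482 − 164)/2 = 659, p = (1482 + 164)/2 = 823.
Check: 659 · 823 = 542357.

659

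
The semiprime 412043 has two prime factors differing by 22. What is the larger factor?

Since p = q + 22, we have 412043 = q(q + 22), so q² + 22q − 412043 = 0.
Discriminant: 22² + 4·412043 = 484 + 1648172 = 1648656; √1648656 = 1284.
q = (−22 + 1284)/2 = 631, and p = q + 22 = 653.
Check: 631 · 653 = 412043.

653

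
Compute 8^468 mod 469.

8^1 ≡ 8 (mod 469)
8^2 ≡ 8^2 = 64 ≡ 64 (mod 469)
8^4 ≡ 64^2 = 4096 ≡ 344 (mod 469)
8^8 ≡ 344^2 = 118336 ≡ 148 (mod 469)
8^16 ≡ 148^2 = 21904 ≡ 330 (mod 469)
8^32 ≡ 330^2 = 108900 ≡ 92 (mod 469)
8^64 ≡ 92^2 = 8464 ≡ 22 (mod 469)
8^128 ≡ 22^2 = 484 ≡ 15 (mod 469)
8^256 ≡ 15^2 = 225 ≡ 225 (mod 469)
468 = 256 + 128 + 64 + 16 + 4 in binary powers of 2.
So 8^468 ≡ 225 · 15 · 22 · 330 · 344 ≡ 442 (mod 469).
Since 442 ≠ 1, base 8 is a Fermat witness: 469 is composite.

442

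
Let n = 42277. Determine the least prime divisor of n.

42277 is odd.
Digit sum 22, not divisible by 3.
Ends in 7: not divisible by 5.
7: 42277 = 7·6039 + 4
11: 42277 = 11·3843 + 4
13: 42277 = 13·3252 + 1
17: 42277 = 17·2486 + 15
19: 42277 = 19·2225 + 2
23: 42277 = 23·1838 + 3
29: 42277 = 29·1457 + 24
31: 42277 = 31·1363 + 24
37: 42277 = 37·1142 + 23
41: 42277 = 41·1031 + 6
43: 42277 = 43·983 + 8
47: 42277 = 47·899 + 24
53: 42277 = 53·797 + 36
59: 42277 = 59·716 + 33
61: 42277 = 61·693 + 4
67: 42277 = 67·631

67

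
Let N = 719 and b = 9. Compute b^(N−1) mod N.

9^1 ≡ 9 (mod 719)
9^2 ≡ 9^2 = 81 ≡ 81 (mod 719)
9^4 ≡ 81^2 = 6561 ≡ 90 (mod 719)
9^8 ≡ 90^2 = 8100 ≡ 191 (mod 719)
9^16 ≡ 191^2 = 36481 ≡ 531 (mod 719)
9^32 ≡ 531^2 = 281961 ≡ 113 (mod 719)
9^64 ≡ 113^2 = 12769 ≡ 546 (mod 719)
9^128 ≡ 546^2 = 298116 ≡ 450 (mod 719)
9^256 ≡ 450^2 = 202500 ≡ 461 (mod 719)
9^512 ≡ 461^2 = 212521 ≡ 416 (mod 719)
718 = 512 + 128 + 64 + 8 + 4 + 2 in binary powers of 2.
So 9^718 ≡ 416 · 450 · 546 · 191 · 90 · 81 ≡ 1 (mod 719).
Since the result is 1, base 9 gives no evidence that 719 is composite.

1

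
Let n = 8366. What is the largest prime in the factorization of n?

8366 = 2 · 4183
4183 = 47 · 89
89 is prime.
So 8366 = 2 · 47 · 89; the largest prime factor is 89.

89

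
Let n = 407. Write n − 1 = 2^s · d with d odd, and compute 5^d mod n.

279

407 − 1 = 406 = 2^1 · 203, so d = 203.
5^1 ≡ 5 (mod 407)
5^2 ≡ 5^2 = 25 ≡ 25 (mod 407)
5^4 ≡ 25^2 = 625 ≡ 218 (mod 407)
5^8 ≡ 218^2 = 47524 ≡ 312 (mod 407)
5^16 ≡ 312^2 = 97344 ≡ 71 (mod 407)
5^32 ≡ 71^2 = 5041 ≡ 157 (mod 407)
5^64 ≡ 157^2 = 24649 ≡ 229 (mod 407)
5^128 ≡ 229^2 = 52441 ≡ 345 (mod 407)
203 = 128 + 64 + 8 + 2 + 1 in binary powers of 2.
So 5^203 ≡ 345 · 229 · 312 · 25 · 5 ≡ 279 (mod 407).
Squaring chain: 279; never reaches −1, so base 5 is a Miller–Rabin witness that 407 is composite.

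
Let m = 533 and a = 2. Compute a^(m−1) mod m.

2^1 ≡ 2 (mod 533)
2^2 ≡ 2^2 = 4 ≡ 4 (mod 533)
2^4 ≡ 4^2 = 16 ≡ 16 (mod 533)
2^8 ≡ 16^2 = 256 ≡ 256 (mod 533)
2^16 ≡ 256^2 = 65536 ≡ 510 (mod 533)
2^32 ≡ 510^2 = 260100 ≡ 529 (mod 533)
2^64 ≡ 529^2 = 279841 ≡ 16 (mod 533)
2^128 ≡ 16^2 = 256 ≡ 256 (mod 533)
2^256 ≡ 256^2 = 65536 ≡ 510 (mod 533)
2^512 ≡ 510^2 = 260100 ≡ 529 (mod 533)
532 = 512 + 16 + 4 in binary powers of 2.
So 2^532 ≡ 529 · 510 · 16 ≡ 406 (mod 533).
Since 406 ≠ 1, base 2 is a Fermat witness: 533 is composite.

406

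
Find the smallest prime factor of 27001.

27001 is odd.
Digit sum 10, not divisible by 3.
Ends in 1: not divisible by 5.
7: 27001 = 7·3857 + 2
11: 27001 = 11·2454 + 7
13: 27001 = 13·2077

13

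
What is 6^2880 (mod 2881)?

2839

6^1 ≡ 6 (mod 2881)
6^2 ≡ 6^2 = 36 ≡ 36 (mod 2881)
6^4 ≡ 36^2 = 1296 ≡ 1296 (mod 2881)
6^8 ≡ 1296^2 = 1679616 ≡ 2874 (mod 2881)
6^16 ≡ 2874^2 = 8259876 ≡ 49 (mod 2881)
6^32 ≡ 49^2 = 2401 ≡ 2401 (mod 2881)
6^64 ≡ 2401^2 = 5764801 ≡ 2801 (mod 2881)
6^128 ≡ 2801^2 = 7845601 ≡ 638 (mod 2881)
6^256 ≡ 638^2 = 407044 ≡ 823 (mod 2881)
6^512 ≡ 823^2 = 677329 ≡ 294 (mod 2881)
6^1024 ≡ 294^2 = 86436 ≡ 6 (mod 2881)
6^2048 ≡ 6^2 = 36 ≡ 36 (mod 2881)
2880 = 2048 + 512 + 256 + 64 in binary powers of 2.
So 6^2880 ≡ 36 · 294 · 823 · 2801 ≡ 2839 (mod 2881).
Since 2839 ≠ 1, base 6 is a Fermat witness: 2881 is composite.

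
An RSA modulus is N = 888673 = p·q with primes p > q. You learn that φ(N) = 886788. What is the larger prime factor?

967

φ(n) = (p−1)(q−1) = n − (p+q) + 1, so p + q = 888673 − 886788 + 1 = 1886.
p and q are the roots of t² − 1886t + 888673 = 0.
Discriminant: 1886² − 4·888673 = 3556996 − 3554692 = 2304; √2304 = 48.
q = (1886 − 48)/2 = 919, p = (1886 + 48)/2 = 967.
Check: 919 · 967 = 888673.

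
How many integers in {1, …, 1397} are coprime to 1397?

1260

Factor: 1397 = 11 · 127.
φ(1397) = (11−1) · (127−1) = 10 · 126 = 1260.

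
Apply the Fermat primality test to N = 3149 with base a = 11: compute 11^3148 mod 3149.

11^1 ≡ 11 (mod 3149)
11^2 ≡ 11^2 = 121 ≡ 121 (mod 3149)
11^4 ≡ 121^2 = 14641 ≡ 2045 (mod 3149)
11^8 ≡ 2045^2 = 4182025 ≡ 153 (mod 3149)
11^16 ≡ 153^2 = 23409 ≡ 1366 (mod 3149)
11^32 ≡ 1366^2 = 1865956 ≡ 1748 (mod 3149)
11^64 ≡ 1748^2 = 3055504 ≡ 974 (mod 3149)
11^128 ≡ 974^2 = 948676 ≡ 827 (mod 3149)
11^256 ≡ 827^2 = 683929 ≡ 596 (mod 3149)
11^512 ≡ 596^2 = 355216 ≡ 2528 (mod 3149)
11^1024 ≡ 2528^2 = 6390784 ≡ 1463 (mod 3149)
11^2048 ≡ 1463^2 = 2140369 ≡ 2198 (mod 3149)
3148 = 2048 + 1024 + 64 + 8 + 4 in binary powers of 2.
So 11^3148 ≡ 2198 · 1463 · 974 · 153 · 2045 ≡ 1529 (mod 3149).
Since 1529 ≠ 1, base 11 is a Fermat witness: 3149 is composite.

1529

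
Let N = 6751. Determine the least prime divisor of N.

6751 is odd.
Digit sum 19, not divisible by 3.
Ends in 1: not divisible by 5.
7: 6751 = 7·964 + 3
11: 6751 = 11·613 + 8
13: 6751 = 13·519 + 4
17: 6751 = 17·397 + 2
19: 6751 = 19·355 + 6
23: 6751 = 23·293 + 12
29: 6751 = 29·232 + 23
31: 6751 = 31·217 + 24
37: 6751 = 37·182 + 17
41: 6751 = 41·164 + 27
43: 6751 = 43·157

43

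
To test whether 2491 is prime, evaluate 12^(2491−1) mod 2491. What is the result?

873

12^1 ≡ 12 (mod 2491)
12^2 ≡ 12^2 = 144 ≡ 144 (mod 2491)
12^4 ≡ 144^2 = 20736 ≡ 808 (mod 2491)
12^8 ≡ 808^2 = 652864 ≡ 222 (mod 2491)
12^16 ≡ 222^2 = 49284 ≡ 1955 (mod 2491)
12^32 ≡ 1955^2 = 3822025 ≡ 831 (mod 2491)
12^64 ≡ 831^2 = 690561 ≡ 554 (mod 2491)
12^128 ≡ 554^2 = 306916 ≡ 523 (mod 2491)
12^256 ≡ 523^2 = 273529 ≡ 2010 (mod 2491)
12^512 ≡ 2010^2 = 4040100 ≡ 2189 (mod 2491)
12^1024 ≡ 2189^2 = 4791721 ≡ 1528 (mod 2491)
12^2048 ≡ 1528^2 = 2334784 ≡ 717 (mod 2491)
2490 = 2048 + 256 + 128 + 32 + 16 + 8 + 2 in binary powers of 2.
So 12^2490 ≡ 717 · 2010 · 523 · 831 · 1955 · 222 · 144 ≡ 873 (mod 2491).
Since 873 ≠ 1, base 12 is a Fermat witness: 2491 is composite.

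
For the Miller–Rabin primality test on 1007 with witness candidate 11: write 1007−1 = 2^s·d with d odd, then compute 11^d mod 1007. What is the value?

216

1007 − 1 = 1006 = 2^1 · 503, so d = 503.
11^1 ≡ 11 (mod 1007)
11^2 ≡ 11^2 = 121 ≡ 121 (mod 1007)
11^4 ≡ 121^2 = 14641 ≡ 543 (mod 1007)
11^8 ≡ 543^2 = 294849 ≡ 805 (mod 1007)
11^16 ≡ 805^2 = 648025 ≡ 524 (mod 1007)
11^32 ≡ 524^2 = 274576 ≡ 672 (mod 1007)
11^64 ≡ 672^2 = 451584 ≡ 448 (mod 1007)
11^128 ≡ 448^2 = 200704 ≡ 311 (mod 1007)
11^256 ≡ 311^2 = 96721 ≡ 49 (mod 1007)
503 = 256 + 128 + 64 + 32 + 16 + 4 + 2 + 1 in binary powers of 2.
So 11^503 ≡ 49 · 311 · 448 · 672 · 524 · 543 · 121 · 11 ≡ 216 (mod 1007).
Squaring chain: 216; never reaches −1, so base 11 is a Miller–Rabin witness that 1007 is composite.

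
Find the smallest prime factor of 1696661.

31

1696661 is odd.
Digit sum 35, not divisible by 3.
Ends in 1: not divisible by 5.
7: 1696661 = 7·242380 + 1
11: 1696661 = 11·154241 + 10
13: 1696661 = 13·130512 + 5
17: 1696661 = 17·99803 + 10
19: 1696661 = 19·89297 + 18
23: 1696661 = 23·73767 + 20
29: 1696661 = 29·58505 + 16
31: 1696661 = 31·54731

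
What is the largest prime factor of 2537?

59

2537 = 43 · 59
59 is prime.
So 2537 = 43 · 59; the largest prime factor is 59.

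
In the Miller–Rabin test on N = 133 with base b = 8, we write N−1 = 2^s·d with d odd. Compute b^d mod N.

133 − 1 = 132 = 2^2 · 33, so d = 33.
8^1 ≡ 8 (mod 133)
8^2 ≡ 8^2 = 64 ≡ 64 (mod 133)
8^4 ≡ 64^2 = 4096 ≡ 106 (mod 133)
8^8 ≡ 106^2 = 11236 ≡ 64 (mod 133)
8^16 ≡ 64^2 = 4096 ≡ 106 (mod 133)
8^32 ≡ 106^2 = 11236 ≡ 64 (mod 133)
33 = 32 + 1 in binary powers of 2.
So 8^33 ≡ 64 · 8 ≡ 113 (mod 133).
Squaring chain: 113 → 1; never reaches −1, so base 8 is a Miller–Rabin witness that 133 is composite.

113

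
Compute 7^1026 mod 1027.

7^1 ≡ 7 (mod 1027)
7^2 ≡ 7^2 = 49 ≡ 49 (mod 1027)
7^4 ≡ 49^2 = 2401 ≡ 347 (mod 1027)
7^8 ≡ 347^2 = 120409 ≡ 250 (mod 1027)
7^16 ≡ 250^2 = 62500 ≡ 880 (mod 1027)
7^32 ≡ 880^2 = 774400 ≡ 42 (mod 1027)
7^64 ≡ 42^2 = 1764 ≡ 737 (mod 1027)
7^128 ≡ 737^2 = 543169 ≡ 913 (mod 1027)
7^256 ≡ 913^2 = 833569 ≡ 672 (mod 1027)
7^512 ≡ 672^2 = 451584 ≡ 731 (mod 1027)
7^1024 ≡ 731^2 = 534361 ≡ 321 (mod 1027)
1026 = 1024 + 2 in binary powers of 2.
So 7^1026 ≡ 321 · 49 ≡ 324 (mod 1027).
Since 324 ≠ 1, base 7 is a Fermat witness: 1027 is composite.

324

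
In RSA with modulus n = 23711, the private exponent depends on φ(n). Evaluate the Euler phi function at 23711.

23400

Factor: 23711 = 131 · 181.
φ(23711) = (131−1) · (181−1) = 130 · 180 = 23400.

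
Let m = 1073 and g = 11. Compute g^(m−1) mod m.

11^1 ≡ 11 (mod 1073)
11^2 ≡ 11^2 = 121 ≡ 121 (mod 1073)
11^4 ≡ 121^2 = 14641 ≡ 692 (mod 1073)
11^8 ≡ 692^2 = 478864 ≡ 306 (mod 1073)
11^16 ≡ 306^2 = 93636 ≡ 285 (mod 1073)
11^32 ≡ 285^2 = 81225 ≡ 750 (mod 1073)
11^64 ≡ 750^2 = 562500 ≡ 248 (mod 1073)
11^128 ≡ 248^2 = 61504 ≡ 343 (mod 1073)
11^256 ≡ 343^2 = 117649 ≡ 692 (mod 1073)
11^512 ≡ 692^2 = 478864 ≡ 306 (mod 1073)
11^1024 ≡ 306^2 = 93636 ≡ 285 (mod 1073)
1072 = 1024 + 32 + 16 in binary powers of 2.
So 11^1072 ≡ 285 · 750 · 285 ≡ 248 (mod 1073).
Since 248 ≠ 1, base 11 is a Fermat witness: 1073 is composite.

248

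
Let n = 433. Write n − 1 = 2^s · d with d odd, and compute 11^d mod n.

433 − 1 = 432 = 2^4 · 27, so d = 27.
11^1 ≡ 11 (mod 433)
11^2 ≡ 11^2 = 121 ≡ 121 (mod 433)
11^4 ≡ 121^2 = 14641 ≡ 352 (mod 433)
11^8 ≡ 352^2 = 123904 ≡ 66 (mod 433)
11^16 ≡ 66^2 = 4356 ≡ 26 (mod 433)
27 = 16 + 8 + 2 + 1 in binary powers of 2.
So 11^27 ≡ 26 · 66 · 121 · 11 ≡ 354 (mod 433).
Squaring chain: 354 → 179 → 432 → 1; reaches −1, so base 11 does not prove 433 composite.

354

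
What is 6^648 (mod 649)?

26

6^1 ≡ 6 (mod 649)
6^2 ≡ 6^2 = 36 ≡ 36 (mod 649)
6^4 ≡ 36^2 = 1296 ≡ 647 (mod 649)
6^8 ≡ 647^2 = 418609 ≡ 4 (mod 649)
6^16 ≡ 4^2 = 16 ≡ 16 (mod 649)
6^32 ≡ 16^2 = 256 ≡ 256 (mod 649)
6^64 ≡ 256^2 = 65536 ≡ 636 (mod 649)
6^128 ≡ 636^2 = 404496 ≡ 169 (mod 649)
6^256 ≡ 169^2 = 28561 ≡ 5 (mod 649)
6^512 ≡ 5^2 = 25 ≡ 25 (mod 649)
648 = 512 + 128 + 8 in binary powers of 2.
So 6^648 ≡ 25 · 169 · 4 ≡ 26 (mod 649).
Since 26 ≠ 1, base 6 is a Fermat witness: 649 is composite.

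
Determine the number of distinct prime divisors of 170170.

6

170170 = 2 · 85085
85085 = 5 · 17017
17017 = 7 · 2431
2431 = 11 · 221
221 = 13 · 17
170170 = 2 · 5 · 7 · 11 · 13 · 17, which has 6 distinct prime factors.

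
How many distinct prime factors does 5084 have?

3

5084 = 2^2 · 1271
1271 = 31 · 41
5084 = 2^2 · 31 · 41, which has 3 distinct prime factors.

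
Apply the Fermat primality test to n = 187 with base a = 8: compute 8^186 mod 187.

47

8^1 ≡ 8 (mod 187)
8^2 ≡ 8^2 = 64 ≡ 64 (mod 187)
8^4 ≡ 64^2 = 4096 ≡ 169 (mod 187)
8^8 ≡ 169^2 = 28561 ≡ 137 (mod 187)
8^16 ≡ 137^2 = 18769 ≡ 69 (mod 187)
8^32 ≡ 69^2 = 4761 ≡ 86 (mod 187)
8^64 ≡ 86^2 = 7396 ≡ 103 (mod 187)
8^128 ≡ 103^2 = 10609 ≡ 137 (mod 187)
186 = 128 + 32 + 16 + 8 + 2 in binary powers of 2.
So 8^186 ≡ 137 · 86 · 69 · 137 · 64 ≡ 47 (mod 187).
Since 47 ≠ 1, base 8 is a Fermat witness: 187 is composite.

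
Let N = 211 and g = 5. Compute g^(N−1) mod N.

5^1 ≡ 5 (mod 211)
5^2 ≡ 5^2 = 25 ≡ 25 (mod 211)
5^4 ≡ 25^2 = 625 ≡ 203 (mod 211)
5^8 ≡ 203^2 = 41209 ≡ 64 (mod 211)
5^16 ≡ 64^2 = 4096 ≡ 87 (mod 211)
5^32 ≡ 87^2 = 7569 ≡ 184 (mod 211)
5^64 ≡ 184^2 = 33856 ≡ 96 (mod 211)
5^128 ≡ 96^2 = 9216 ≡ 143 (mod 211)
210 = 128 + 64 + 16 + 2 in binary powers of 2.
So 5^210 ≡ 143 · 96 · 87 · 25 ≡ 1 (mod 211).
Since the result is 1, base 5 gives no evidence that 211 is composite.

1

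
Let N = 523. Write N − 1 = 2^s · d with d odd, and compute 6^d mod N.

523 − 1 = 522 = 2^1 · 261, so d = 261.
6^1 ≡ 6 (mod 523)
6^2 ≡ 6^2 = 36 ≡ 36 (mod 523)
6^4 ≡ 36^2 = 1296 ≡ 250 (mod 523)
6^8 ≡ 250^2 = 62500 ≡ 263 (mod 523)
6^16 ≡ 263^2 = 69169 ≡ 133 (mod 523)
6^32 ≡ 133^2 = 17689 ≡ 430 (mod 523)
6^64 ≡ 430^2 = 184900 ≡ 281 (mod 523)
6^128 ≡ 281^2 = 78961 ≡ 511 (mod 523)
6^256 ≡ 511^2 = 261121 ≡ 144 (mod 523)
261 = 256 + 4 + 1 in binary powers of 2.
So 6^261 ≡ 144 · 250 · 6 ≡ 1 (mod 523).
Since 6^d ≡ 1 (mod 523), base 6 does not prove 523 composite.

1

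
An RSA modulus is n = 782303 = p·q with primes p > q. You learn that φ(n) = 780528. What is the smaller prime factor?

809

φ(n) = (p−1)(q−1) = n − (p+q) + 1, so p + q = 782303 − 780528 + 1 = 1776.
p and q are the roots of t² − 1776t + 782303 = 0.
Discriminant: 1776² − 4·782303 = 3154176 − 3129212 = 24964; √24964 = 158.
q = (1776 − 158)/2 = 809, p = (1776 + 158)/2 = 967.
Check: 809 · 967 = 782303.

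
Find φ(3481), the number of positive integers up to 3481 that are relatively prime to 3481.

3422

Factor: 3481 = 59^2.
φ(3481) = 59^1·(59−1) = 3422.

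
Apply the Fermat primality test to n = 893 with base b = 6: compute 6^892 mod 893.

6^1 ≡ 6 (mod 893)
6^2 ≡ 6^2 = 36 ≡ 36 (mod 893)
6^4 ≡ 36^2 = 1296 ≡ 403 (mod 893)
6^8 ≡ 403^2 = 162409 ≡ 776 (mod 893)
6^16 ≡ 776^2 = 602176 ≡ 294 (mod 893)
6^32 ≡ 294^2 = 86436 ≡ 708 (mod 893)
6^64 ≡ 708^2 = 501264 ≡ 291 (mod 893)
6^128 ≡ 291^2 = 84681 ≡ 739 (mod 893)
6^256 ≡ 739^2 = 546121 ≡ 498 (mod 893)
6^512 ≡ 498^2 = 248004 ≡ 643 (mod 893)
892 = 512 + 256 + 64 + 32 + 16 + 8 + 4 in binary powers of 2.
So 6^892 ≡ 643 · 498 · 291 · 708 · 294 · 776 · 403 ≡ 291 (mod 893).
Since 291 ≠ 1, base 6 is a Fermat witness: 893 is composite.

291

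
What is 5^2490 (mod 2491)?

5^1 ≡ 5 (mod 2491)
5^2 ≡ 5^2 = 25 ≡ 25 (mod 2491)
5^4 ≡ 25^2 = 625 ≡ 625 (mod 2491)
5^8 ≡ 625^2 = 390625 ≡ 2029 (mod 2491)
5^16 ≡ 2029^2 = 4116841 ≡ 1709 (mod 2491)
5^32 ≡ 1709^2 = 2920681 ≡ 1229 (mod 2491)
5^64 ≡ 1229^2 = 1510441 ≡ 895 (mod 2491)
5^128 ≡ 895^2 = 801025 ≡ 1414 (mod 2491)
5^256 ≡ 1414^2 = 1999396 ≡ 1614 (mod 2491)
5^512 ≡ 1614^2 = 2604996 ≡ 1901 (mod 2491)
5^1024 ≡ 1901^2 = 3613801 ≡ 1851 (mod 2491)
5^2048 ≡ 1851^2 = 3426201 ≡ 1076 (mod 2491)
2490 = 2048 + 256 + 128 + 32 + 16 + 8 + 2 in binary powers of 2.
So 5^2490 ≡ 1076 · 1614 · 1414 · 1229 · 1709 · 2029 · 25 ≡ 726 (mod 2491).
Since 726 ≠ 1, base 5 is a Fermat witness: 2491 is composite.

726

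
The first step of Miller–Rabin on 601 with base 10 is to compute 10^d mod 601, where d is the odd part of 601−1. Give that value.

125

601 − 1 = 600 = 2^3 · 75, so d = 75.
10^1 ≡ 10 (mod 601)
10^2 ≡ 10^2 = 100 ≡ 100 (mod 601)
10^4 ≡ 100^2 = 10000 ≡ 384 (mod 601)
10^8 ≡ 384^2 = 147456 ≡ 211 (mod 601)
10^16 ≡ 211^2 = 44521 ≡ 47 (mod 601)
10^32 ≡ 47^2 = 2209 ≡ 406 (mod 601)
10^64 ≡ 406^2 = 164836 ≡ 162 (mod 601)
75 = 64 + 8 + 2 + 1 in binary powers of 2.
So 10^75 ≡ 162 · 211 · 100 · 10 ≡ 125 (mod 601).
Squaring chain: 125 → 600 → 1; reaches −1, so base 10 does not prove 601 composite.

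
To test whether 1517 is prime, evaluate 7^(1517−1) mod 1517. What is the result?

107

7^1 ≡ 7 (mod 1517)
7^2 ≡ 7^2 = 49 ≡ 49 (mod 1517)
7^4 ≡ 49^2 = 2401 ≡ 884 (mod 1517)
7^8 ≡ 884^2 = 781456 ≡ 201 (mod 1517)
7^16 ≡ 201^2 = 40401 ≡ 959 (mod 1517)
7^32 ≡ 959^2 = 919681 ≡ 379 (mod 1517)
7^64 ≡ 379^2 = 143641 ≡ 1043 (mod 1517)
7^128 ≡ 1043^2 = 1087849 ≡ 160 (mod 1517)
7^256 ≡ 160^2 = 25600 ≡ 1328 (mod 1517)
7^512 ≡ 1328^2 = 1763584 ≡ 830 (mod 1517)
7^1024 ≡ 830^2 = 688900 ≡ 182 (mod 1517)
1516 = 1024 + 256 + 128 + 64 + 32 + 8 + 4 in binary powers of 2.
So 7^1516 ≡ 182 · 1328 · 160 · 1043 · 379 · 201 · 884 ≡ 107 (mod 1517).
Since 107 ≠ 1, base 7 is a Fermat witness: 1517 is composite.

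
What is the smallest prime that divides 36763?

97

36763 is odd.
Digit sum 25, not divisible by 3.
Ends in 3: not divisible by 5.
7: 36763 = 7·5251 + 6
11: 36763 = 11·3342 + 1
13: 36763 = 13·2827 + 12
17: 36763 = 17·2162 + 9
19: 36763 = 19·1934 + 17
23: 36763 = 23·1598 + 9
29: 36763 = 29·1267 + 20
31: 36763 = 31·1185 + 28
37: 36763 = 37·993 + 22
41: 36763 = 41·896 + 27
43: 36763 = 43·854 + 41
47: 36763 = 47·782 + 9
53: 36763 = 53·693 + 34
59: 36763 = 59·623 + 6
61: 36763 = 61·602 + 41
67: 36763 = 67·548 + 47
71: 36763 = 71·517 + 56
73: 36763 = 73·503 + 44
79: 36763 = 79·465 + 28
83: 36763 = 83·442 + 77
89: 36763 = 89·413 + 6
97: 36763 = 97·379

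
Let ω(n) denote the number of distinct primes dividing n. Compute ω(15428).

15428 = 2^2 · 3857
3857 = 7 · 551
551 = 19 · 29
15428 = 2^2 · 7 · 19 · 29, which has 4 distinct prime factors.

4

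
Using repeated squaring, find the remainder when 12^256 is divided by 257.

12^1 ≡ 12 (mod 257)
12^2 ≡ 12^2 = 144 ≡ 144 (mod 257)
12^4 ≡ 144^2 = 20736 ≡ 176 (mod 257)
12^8 ≡ 176^2 = 30976 ≡ 136 (mod 257)
12^16 ≡ 136^2 = 18496 ≡ 249 (mod 257)
12^32 ≡ 249^2 = 62001 ≡ 64 (mod 257)
12^64 ≡ 64^2 = 4096 ≡ 241 (mod 257)
12^128 ≡ 241^2 = 58081 ≡ 256 (mod 257)
12^256 ≡ 256^2 = 65536 ≡ 1 (mod 257)
256 = 256 in binary powers of 2.
So 12^256 ≡ 1 ≡ 1 (mod 257).
Since the result is 1, base 12 gives no evidence that 257 is composite.

1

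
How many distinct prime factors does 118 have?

2

118 = 2 · 59
118 = 2 · 59, which has 2 distinct prime factors.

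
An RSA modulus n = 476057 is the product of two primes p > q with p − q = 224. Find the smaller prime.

587

Since p = q + 224, we have 476057 = q(q + 224), so q² + 224q − 476057 = 0.
Discriminant: 224² + 4·476057 = 50176 + 1904228 = 1954404; √1954404 = 1398.
q = (−224 + 1398)/2 = 587, and p = q + 224 = 811.
Check: 587 · 811 = 476057.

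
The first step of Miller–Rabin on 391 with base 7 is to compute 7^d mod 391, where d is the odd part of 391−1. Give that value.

241

391 − 1 = 390 = 2^1 · 195, so d = 195.
7^1 ≡ 7 (mod 391)
7^2 ≡ 7^2 = 49 ≡ 49 (mod 391)
7^4 ≡ 49^2 = 2401 ≡ 55 (mod 391)
7^8 ≡ 55^2 = 3025 ≡ 288 (mod 391)
7^16 ≡ 288^2 = 82944 ≡ 52 (mod 391)
7^32 ≡ 52^2 = 2704 ≡ 358 (mod 391)
7^64 ≡ 358^2 = 128164 ≡ 307 (mod 391)
7^128 ≡ 307^2 = 94249 ≡ 18 (mod 391)
195 = 128 + 64 + 2 + 1 in binary powers of 2.
So 7^195 ≡ 18 · 307 · 49 · 7 ≡ 241 (mod 391).
Squaring chain: 241; never reaches −1, so base 7 is a Miller–Rabin witness that 391 is composite.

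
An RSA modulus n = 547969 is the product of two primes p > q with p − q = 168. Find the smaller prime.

Since p = q + 168, we have 547969 = q(q + 168), so q² + 168q − 547969 = 0.
Discriminant: 168² + 4·547969 = 28224 + 2191876 = 2220100; √2220100 = 1490.
q = (−168 + 1490)/2 = 661, and p = q + 168 = 829.
Check: 661 · 829 = 547969.

661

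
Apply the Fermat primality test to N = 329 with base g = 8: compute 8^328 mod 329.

260

8^1 ≡ 8 (mod 329)
8^2 ≡ 8^2 = 64 ≡ 64 (mod 329)
8^4 ≡ 64^2 = 4096 ≡ 148 (mod 329)
8^8 ≡ 148^2 = 21904 ≡ 190 (mod 329)
8^16 ≡ 190^2 = 36100 ≡ 239 (mod 329)
8^32 ≡ 239^2 = 57121 ≡ 204 (mod 329)
8^64 ≡ 204^2 = 41616 ≡ 162 (mod 329)
8^128 ≡ 162^2 = 26244 ≡ 253 (mod 329)
8^256 ≡ 253^2 = 64009 ≡ 183 (mod 329)
328 = 256 + 64 + 8 in binary powers of 2.
So 8^328 ≡ 183 · 162 · 190 ≡ 260 (mod 329).
Since 260 ≠ 1, base 8 is a Fermat witness: 329 is composite.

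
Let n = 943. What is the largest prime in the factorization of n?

41

943 = 23 · 41
41 is prime.
So 943 = 23 · 41; the largest prime factor is 41.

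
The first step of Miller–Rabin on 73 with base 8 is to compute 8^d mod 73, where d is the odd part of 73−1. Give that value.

73 − 1 = 72 = 2^3 · 9, so d = 9.
8^1 ≡ 8 (mod 73)
8^2 ≡ 8^2 = 64 ≡ 64 (mod 73)
8^4 ≡ 64^2 = 4096 ≡ 8 (mod 73)
8^8 ≡ 8^2 = 64 ≡ 64 (mod 73)
9 = 8 + 1 in binary powers of 2.
So 8^9 ≡ 64 · 8 ≡ 1 (mod 73).
Since 8^d ≡ 1 (mod 73), base 8 does not prove 73 composite.

1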